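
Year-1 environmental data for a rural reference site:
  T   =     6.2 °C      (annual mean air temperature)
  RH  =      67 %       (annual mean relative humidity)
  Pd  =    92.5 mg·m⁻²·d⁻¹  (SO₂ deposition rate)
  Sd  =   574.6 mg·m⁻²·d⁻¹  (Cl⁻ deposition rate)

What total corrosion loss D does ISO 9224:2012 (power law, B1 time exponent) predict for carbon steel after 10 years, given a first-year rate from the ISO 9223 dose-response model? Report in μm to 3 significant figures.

D(10) = 339 μm

carbon steel: f(T) = +0.150·(T−10) [T≤10 °C] = -0.5700
  sulphur-dioxide contribution → 40.25 μm/a
  chloride contribution → 61.28 μm/a
  ⇒ r_corr(carbon steel) = 101.5 μm/a
Power-law: D(10) = r_corr · 10^0.523
  D(10) = 101.5 × 10^0.523 = 101.5 × 3.334 = 338.5 μm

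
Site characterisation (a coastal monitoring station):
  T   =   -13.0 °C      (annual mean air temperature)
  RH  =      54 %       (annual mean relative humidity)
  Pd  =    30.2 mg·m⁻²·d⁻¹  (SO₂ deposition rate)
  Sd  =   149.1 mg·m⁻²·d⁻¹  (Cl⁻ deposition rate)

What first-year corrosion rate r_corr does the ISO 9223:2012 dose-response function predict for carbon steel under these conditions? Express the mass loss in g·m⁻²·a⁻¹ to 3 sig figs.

carbon steel: f(T) = +0.150·(T−10) [T≤10 °C] = -3.4500
  Pd branch = 1.77·Pd^0.52·e^(0.02·RH+f) = 0.9734 μm/a
  Cl⁻ term: 0.102·149.1^0.62·exp(0.033·54+0.04·-13.0) = 8.021
  r_corr = 0.9734 + 8.021 = 8.995 μm/a
Convert to mass loss: 8.995 μm/a × 7.85 g/cm³ = 70.61 g·m⁻²·a⁻¹

r_corr = 70.6 g·m⁻²·a⁻¹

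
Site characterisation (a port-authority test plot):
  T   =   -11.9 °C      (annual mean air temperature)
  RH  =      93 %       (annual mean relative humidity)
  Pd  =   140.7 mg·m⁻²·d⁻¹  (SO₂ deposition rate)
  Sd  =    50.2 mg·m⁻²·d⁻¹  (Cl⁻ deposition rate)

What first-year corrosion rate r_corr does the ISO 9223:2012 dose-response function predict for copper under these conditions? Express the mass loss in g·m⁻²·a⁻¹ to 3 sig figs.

copper: f(T) = +0.126·(T−10) [T≤10 °C] = -2.7594
  Pd branch = 0.0053·Pd^0.26·e^(0.059·RH+f) = 0.2934 μm/a
  Sd branch = 0.01025·Sd^0.27·e^(0.036·RH+0.049·T) = 0.4685 μm/a
  sum: 0.2934 + 0.4685 → r_corr = 0.7619 μm/a
Convert to mass loss: 0.7619 μm/a × 8.96 g/cm³ = 6.826 g·m⁻²·a⁻¹

r_corr = 6.83 g·m⁻²·a⁻¹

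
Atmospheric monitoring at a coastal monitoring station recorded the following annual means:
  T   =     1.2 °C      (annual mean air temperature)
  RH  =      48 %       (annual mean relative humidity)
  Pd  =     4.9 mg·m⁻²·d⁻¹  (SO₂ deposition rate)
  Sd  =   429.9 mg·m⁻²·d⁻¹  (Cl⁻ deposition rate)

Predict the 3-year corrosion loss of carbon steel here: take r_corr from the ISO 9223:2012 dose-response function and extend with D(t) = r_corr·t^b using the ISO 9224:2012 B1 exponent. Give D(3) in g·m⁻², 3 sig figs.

carbon steel: temperature factor f = +0.150·(-8.8) = -1.3200
  sulphur-dioxide contribution → 2.822 μm/a
  chloride contribution → 22.39 μm/a
  ⇒ r_corr(carbon steel) = 25.21 μm/a
Power-law: D(3) = r_corr · 3^0.523
  D(3) = 25.21 × 3^0.523 = 25.21 × 1.776 = 44.79 μm
  Mass loss = 44.79 μm × 7.85 g/cm³ = 351.6 g·m⁻²

D(3) = 352 g·m⁻²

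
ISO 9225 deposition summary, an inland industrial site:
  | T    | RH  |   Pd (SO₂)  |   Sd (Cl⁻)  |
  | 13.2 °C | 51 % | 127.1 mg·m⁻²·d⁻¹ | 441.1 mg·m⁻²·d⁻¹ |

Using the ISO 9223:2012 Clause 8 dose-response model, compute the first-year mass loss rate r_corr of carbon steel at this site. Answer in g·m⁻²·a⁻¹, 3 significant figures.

carbon steel: temperature factor f = -0.054·(3.2) = -0.1728
  SO₂ term: 1.77·127.1^0.52·exp(0.02·51-0.1728) = 51.29
  Sd branch = 0.102·Sd^0.62·e^(0.033·RH+0.04·T) = 40.59 μm/a
  sum: 51.29 + 40.59 → r_corr = 91.89 μm/a
Convert to mass loss: 91.89 μm/a × 7.85 g/cm³ = 721.3 g·m⁻²·a⁻¹

r_corr = 721 g·m⁻²·a⁻¹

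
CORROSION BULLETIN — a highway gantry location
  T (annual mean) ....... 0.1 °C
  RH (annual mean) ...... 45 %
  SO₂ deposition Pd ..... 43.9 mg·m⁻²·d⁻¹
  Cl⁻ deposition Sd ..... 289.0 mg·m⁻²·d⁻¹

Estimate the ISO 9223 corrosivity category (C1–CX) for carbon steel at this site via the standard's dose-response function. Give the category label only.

carbon steel: temperature factor f = +0.150·(-9.9) = -1.4850
  Pd branch = 1.77·Pd^0.52·e^(0.02·RH+f) = 7.047 μm/a
  Cl⁻ term: 0.102·289.0^0.62·exp(0.033·45+0.04·0.1) = 15.17
  r_corr = 7.047 + 15.17 = 22.22 μm/a
ISO 9223 Table 2 (carbon steel): 1.3 < 22.2 ≤ 25 μm/a ⇒ C2

C2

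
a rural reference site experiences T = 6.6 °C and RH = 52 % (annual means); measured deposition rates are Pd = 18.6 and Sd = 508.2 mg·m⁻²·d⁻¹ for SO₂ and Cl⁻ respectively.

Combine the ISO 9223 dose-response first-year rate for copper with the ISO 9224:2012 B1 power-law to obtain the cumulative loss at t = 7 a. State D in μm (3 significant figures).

copper: f(T) = +0.126·(T−10) [T≤10 °C] = -0.4284
  Pd branch = 0.0053·Pd^0.26·e^(0.059·RH+f) = 0.1587 μm/a
  Sd branch = 0.01025·Sd^0.27·e^(0.036·RH+0.049·T) = 0.4952 μm/a
  r_corr = 0.1587 + 0.4952 = 0.654 μm/a
ISO 9224: D(t) = r_corr · t^b with b = 0.667 (copper, B1)
  D(7) = 0.654 × 7^0.667 = 0.654 × 3.662 = 2.395 μm

D(7) = 2.39 μm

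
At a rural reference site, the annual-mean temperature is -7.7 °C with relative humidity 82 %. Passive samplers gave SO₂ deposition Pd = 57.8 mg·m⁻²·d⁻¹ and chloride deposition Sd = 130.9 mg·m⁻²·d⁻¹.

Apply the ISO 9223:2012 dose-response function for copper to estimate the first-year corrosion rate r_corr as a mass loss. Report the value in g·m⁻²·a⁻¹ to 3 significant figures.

r_corr = 6.35 g·m⁻²·a⁻¹

copper: temperature factor f = +0.126·(-17.7) = -2.2302
  Pd branch = 0.0053·Pd^0.26·e^(0.059·RH+f) = 0.2065 μm/a
  Cl⁻ term: 0.01025·130.9^0.27·exp(0.036·82+0.049·-7.7) = 0.5017
  r_corr = 0.2065 + 0.5017 = 0.7082 μm/a
Convert to mass loss: 0.7082 μm/a × 8.96 g/cm³ = 6.346 g·m⁻²·a⁻¹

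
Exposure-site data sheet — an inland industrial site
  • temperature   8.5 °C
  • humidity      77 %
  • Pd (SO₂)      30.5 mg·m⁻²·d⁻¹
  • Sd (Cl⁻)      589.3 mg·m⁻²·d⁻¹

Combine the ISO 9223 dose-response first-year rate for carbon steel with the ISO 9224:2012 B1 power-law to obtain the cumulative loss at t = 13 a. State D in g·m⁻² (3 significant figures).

carbon steel: f(T) = +0.150·(T−10) [T≤10 °C] = -0.2250
  Pd branch = 1.77·Pd^0.52·e^(0.02·RH+f) = 38.99 μm/a
  Sd branch = 0.102·Sd^0.62·e^(0.033·RH+0.04·T) = 94.93 μm/a
  r_corr = 38.99 + 94.93 = 133.9 μm/a
Power-law: D(13) = r_corr · 13^0.523
  D(13) = 133.9 × 13^0.523 = 133.9 × 3.825 = 512.2 μm
  Mass loss = 512.2 μm × 7.85 g/cm³ = 4021 g·m⁻²

D(13) = 4.02e+03 g·m⁻²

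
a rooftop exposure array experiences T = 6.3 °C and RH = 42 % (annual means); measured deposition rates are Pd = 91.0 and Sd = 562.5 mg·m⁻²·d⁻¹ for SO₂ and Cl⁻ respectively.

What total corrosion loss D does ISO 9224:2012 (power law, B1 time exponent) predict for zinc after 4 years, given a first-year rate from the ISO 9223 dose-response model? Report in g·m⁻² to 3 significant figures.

zinc: temperature factor f = +0.038·(-3.7) = -0.1406
  SO₂ term: 0.0129·91.0^0.44·exp(0.046·42-0.1406) = 0.5631
  Sd branch = 0.0175·Sd^0.57·e^(0.008·RH+0.085·T) = 1.546 μm/a
  r_corr = 0.5631 + 1.546 = 2.109 μm/a
ISO 9224: D(t) = r_corr · t^b with b = 0.813 (zinc, B1)
  D(4) = 2.109 × 4^0.813 = 2.109 × 3.087 = 6.509 μm
  Mass loss = 6.509 μm × 7.14 g/cm³ = 46.47 g·m⁻²

D(4) = 46.5 g·m⁻²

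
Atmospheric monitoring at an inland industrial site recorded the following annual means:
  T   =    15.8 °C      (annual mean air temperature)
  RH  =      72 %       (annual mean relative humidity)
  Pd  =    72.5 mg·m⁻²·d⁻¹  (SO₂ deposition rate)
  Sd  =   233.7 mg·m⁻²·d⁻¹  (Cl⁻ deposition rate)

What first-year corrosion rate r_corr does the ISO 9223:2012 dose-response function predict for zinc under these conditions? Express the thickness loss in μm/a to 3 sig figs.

r_corr = 4.21 μm/a

zinc: f(T) = -0.071·(T−10) [T>10 °C] = -0.4118
  sulphur-dioxide contribution → 1.544 μm/a
  chloride contribution → 2.67 μm/a
  ⇒ r_corr(zinc) = 4.215 μm/a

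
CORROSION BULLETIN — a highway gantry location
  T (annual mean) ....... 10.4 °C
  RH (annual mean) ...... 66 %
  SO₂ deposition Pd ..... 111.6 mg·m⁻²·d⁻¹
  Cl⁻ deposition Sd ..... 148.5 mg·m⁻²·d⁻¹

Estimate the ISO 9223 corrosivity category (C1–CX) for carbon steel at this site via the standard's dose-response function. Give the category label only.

carbon steel: T>10 °C ⇒ hinge -0.054·(10.4−10) = -0.0216
  SO₂ term: 1.77·111.6^0.52·exp(0.02·66-0.0216) = 75.27
  Sd branch = 0.102·Sd^0.62·e^(0.033·RH+0.04·T) = 30.31 μm/a
  sum: 75.27 + 30.31 → r_corr = 105.6 μm/a
106 μm/a falls in (80, 200] for carbon steel → category C5

C5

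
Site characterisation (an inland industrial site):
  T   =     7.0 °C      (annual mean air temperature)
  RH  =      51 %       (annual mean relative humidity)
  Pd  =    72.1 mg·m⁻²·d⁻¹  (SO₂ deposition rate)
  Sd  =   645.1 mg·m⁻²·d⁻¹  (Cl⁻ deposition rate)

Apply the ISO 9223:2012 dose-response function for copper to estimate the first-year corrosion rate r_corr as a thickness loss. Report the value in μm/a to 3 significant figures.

r_corr = 0.743 μm/a

copper: T≤10 °C ⇒ hinge +0.126·(7.0−10) = -0.3780
  Pd branch = 0.0053·Pd^0.26·e^(0.059·RH+f) = 0.2239 μm/a
  Cl⁻ term: 0.01025·645.1^0.27·exp(0.036·51+0.049·7.0) = 0.5196
  r_corr = 0.2239 + 0.5196 = 0.7434 μm/a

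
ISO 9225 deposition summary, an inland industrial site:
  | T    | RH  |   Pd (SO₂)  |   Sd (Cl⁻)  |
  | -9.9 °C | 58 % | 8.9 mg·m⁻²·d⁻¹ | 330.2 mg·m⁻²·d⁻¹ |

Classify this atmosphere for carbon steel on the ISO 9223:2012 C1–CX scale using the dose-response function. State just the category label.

carbon steel: T≤10 °C ⇒ hinge +0.150·(-9.9−10) = -2.9850
  sulphur-dioxide contribution → 0.8893 μm/a
  chloride contribution → 16.96 μm/a
  ⇒ r_corr(carbon steel) = 17.85 μm/a
ISO 9223 Table 2 (carbon steel): 1.3 < 17.9 ≤ 25 μm/a ⇒ C2

C2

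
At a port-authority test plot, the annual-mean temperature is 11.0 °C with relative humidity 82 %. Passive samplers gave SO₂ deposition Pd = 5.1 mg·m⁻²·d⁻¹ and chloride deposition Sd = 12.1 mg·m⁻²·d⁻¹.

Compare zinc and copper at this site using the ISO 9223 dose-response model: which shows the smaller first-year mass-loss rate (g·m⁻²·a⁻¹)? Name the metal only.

zinc: f(T) = -0.071·(T−10) [T>10 °C] = -0.0710
  sulphur-dioxide contribution → 1.07 μm/a
  chloride contribution → 0.3558 μm/a
  ⇒ r_corr(zinc) = 1.425 μm/a
  mass loss = 1.425 μm/a × 7.14 g/cm³ = 10.18 g·m⁻²·a⁻¹
copper: temperature factor f = -0.080·(1.0) = -0.0800
  sulphur-dioxide contribution → 0.9432 μm/a
  chloride contribution → 0.6595 μm/a
  total first-year rate 1.603 μm/a
  mass loss = 1.603 μm/a × 8.96 g/cm³ = 14.36 g·m⁻²·a⁻¹
Ordering by g·m⁻²·a⁻¹: copper (14.4) > zinc (10.2)

zinc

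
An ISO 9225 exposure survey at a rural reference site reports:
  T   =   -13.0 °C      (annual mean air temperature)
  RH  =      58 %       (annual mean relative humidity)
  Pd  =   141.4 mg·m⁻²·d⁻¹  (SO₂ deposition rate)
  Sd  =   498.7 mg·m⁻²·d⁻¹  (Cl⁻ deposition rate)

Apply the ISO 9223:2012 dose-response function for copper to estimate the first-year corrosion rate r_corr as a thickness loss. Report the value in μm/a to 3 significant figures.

copper: T≤10 °C ⇒ hinge +0.126·(-13.0−10) = -2.8980
  Pd branch = 0.0053·Pd^0.26·e^(0.059·RH+f) = 0.03243 μm/a
  Sd branch = 0.01025·Sd^0.27·e^(0.036·RH+0.049·T) = 0.234 μm/a
  sum: 0.03243 + 0.234 → r_corr = 0.2665 μm/a

r_corr = 0.266 μm/a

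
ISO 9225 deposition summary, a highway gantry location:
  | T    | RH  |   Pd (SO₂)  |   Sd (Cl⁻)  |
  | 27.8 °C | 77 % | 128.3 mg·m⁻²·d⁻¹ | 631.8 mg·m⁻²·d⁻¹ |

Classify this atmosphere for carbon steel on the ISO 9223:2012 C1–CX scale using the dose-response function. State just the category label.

CX

carbon steel: T>10 °C ⇒ hinge -0.054·(27.8−10) = -0.9612
  Pd branch = 1.77·Pd^0.52·e^(0.02·RH+f) = 39.41 μm/a
  Cl⁻ term: 0.102·631.8^0.62·exp(0.033·77+0.04·27.8) = 214.5
  sum: 39.41 + 214.5 → r_corr = 253.9 μm/a
Category bounds: 200…700 μm/a bracket r_corr ⇒ CX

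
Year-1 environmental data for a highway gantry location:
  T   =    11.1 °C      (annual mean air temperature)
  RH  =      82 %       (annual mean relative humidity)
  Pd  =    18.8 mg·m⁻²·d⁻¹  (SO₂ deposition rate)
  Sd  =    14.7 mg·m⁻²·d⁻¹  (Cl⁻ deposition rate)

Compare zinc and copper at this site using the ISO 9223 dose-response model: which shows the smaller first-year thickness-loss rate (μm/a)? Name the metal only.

copper

zinc: f(T) = -0.071·(T−10) [T>10 °C] = -0.0781
  Pd branch = 0.0129·Pd^0.44·e^(0.046·RH+f) = 1.886 μm/a
  Cl⁻ term: 0.0175·14.7^0.57·exp(0.008·82+0.085·11.1) = 0.4009
  r_corr = 1.886 + 0.4009 = 2.287 μm/a
copper: T>10 °C ⇒ hinge -0.080·(11.1−10) = -0.0880
  SO₂ term: 0.0053·18.8^0.26·exp(0.059·82-0.0880) = 1.314
  Cl⁻ term: 0.01025·14.7^0.27·exp(0.036·82+0.049·11.1) = 0.6985
  sum: 1.314 + 0.6985 → r_corr = 2.012 μm/a
Ordering by μm/a: zinc (2.29) > copper (2.01)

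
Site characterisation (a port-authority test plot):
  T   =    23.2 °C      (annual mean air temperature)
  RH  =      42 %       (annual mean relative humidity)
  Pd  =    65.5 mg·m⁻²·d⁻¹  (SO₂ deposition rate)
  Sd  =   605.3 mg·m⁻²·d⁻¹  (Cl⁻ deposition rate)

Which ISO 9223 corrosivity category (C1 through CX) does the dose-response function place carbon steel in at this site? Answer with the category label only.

carbon steel: f(T) = -0.054·(T−10) [T>10 °C] = -0.7128
  sulphur-dioxide contribution → 17.69 μm/a
  chloride contribution → 54.75 μm/a
  ⇒ r_corr(carbon steel) = 72.44 μm/a
ISO 9223 Table 2 (carbon steel): 50 < 72.4 ≤ 80 μm/a ⇒ C4

C4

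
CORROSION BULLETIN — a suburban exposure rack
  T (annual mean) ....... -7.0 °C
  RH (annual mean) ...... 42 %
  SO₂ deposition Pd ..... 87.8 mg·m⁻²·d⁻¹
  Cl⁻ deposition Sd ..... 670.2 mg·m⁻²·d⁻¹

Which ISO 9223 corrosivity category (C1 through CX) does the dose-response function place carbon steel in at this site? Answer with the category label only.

C2

carbon steel: T≤10 °C ⇒ hinge +0.150·(-7.0−10) = -2.5500
  Pd branch = 1.77·Pd^0.52·e^(0.02·RH+f) = 3.281 μm/a
  Cl⁻ term: 0.102·670.2^0.62·exp(0.033·42+0.04·-7.0) = 17.43
  r_corr = 3.281 + 17.43 = 20.71 μm/a
20.7 μm/a falls in (1.3, 25] for carbon steel → category C2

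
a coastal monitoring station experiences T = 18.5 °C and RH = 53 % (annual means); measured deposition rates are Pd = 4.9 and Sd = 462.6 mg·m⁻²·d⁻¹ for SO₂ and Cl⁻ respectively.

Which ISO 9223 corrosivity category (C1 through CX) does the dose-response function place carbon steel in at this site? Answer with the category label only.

carbon steel: T>10 °C ⇒ hinge -0.054·(18.5−10) = -0.4590
  sulphur-dioxide contribution → 7.377 μm/a
  chloride contribution → 55.21 μm/a
  total first-year rate 62.58 μm/a
ISO 9223 Table 2 (carbon steel): 50 < 62.6 ≤ 80 μm/a ⇒ C4

C4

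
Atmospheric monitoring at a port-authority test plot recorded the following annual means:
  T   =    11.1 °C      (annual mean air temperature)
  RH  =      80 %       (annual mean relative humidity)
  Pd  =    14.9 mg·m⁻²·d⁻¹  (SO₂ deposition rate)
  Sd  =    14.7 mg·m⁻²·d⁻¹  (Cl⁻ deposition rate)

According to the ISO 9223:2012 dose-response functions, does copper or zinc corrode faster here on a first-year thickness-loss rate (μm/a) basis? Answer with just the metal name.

copper: temperature factor f = -0.080·(1.1) = -0.0880
  sulphur-dioxide contribution → 1.099 μm/a
  chloride contribution → 0.65 μm/a
  ⇒ r_corr(copper) = 1.749 μm/a
zinc: T>10 °C ⇒ hinge -0.071·(11.1−10) = -0.0781
  sulphur-dioxide contribution → 1.553 μm/a
  chloride contribution → 0.3946 μm/a
  ⇒ r_corr(zinc) = 1.947 μm/a
Ordering by μm/a: zinc (1.95) > copper (1.75)

zinc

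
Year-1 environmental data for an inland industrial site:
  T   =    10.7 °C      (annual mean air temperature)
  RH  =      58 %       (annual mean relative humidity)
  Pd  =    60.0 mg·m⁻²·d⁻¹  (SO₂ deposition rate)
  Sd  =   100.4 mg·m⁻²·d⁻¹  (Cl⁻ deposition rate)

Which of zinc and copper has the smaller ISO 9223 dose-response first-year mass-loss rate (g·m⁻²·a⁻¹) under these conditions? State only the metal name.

copper

zinc: temperature factor f = -0.071·(0.7) = -0.0497
  SO₂ term: 0.0129·60.0^0.44·exp(0.046·58-0.0497) = 1.072
  Cl⁻ term: 0.0175·100.4^0.57·exp(0.008·58+0.085·10.7) = 0.9562
  r_corr = 1.072 + 0.9562 = 2.028 μm/a
  mass loss = 2.028 μm/a × 7.14 g/cm³ = 14.48 g·m⁻²·a⁻¹
copper: f(T) = -0.080·(T−10) [T>10 °C] = -0.0560
  Pd branch = 0.0053·Pd^0.26·e^(0.059·RH+f) = 0.4451 μm/a
  Sd branch = 0.01025·Sd^0.27·e^(0.036·RH+0.049·T) = 0.485 μm/a
  r_corr = 0.4451 + 0.485 = 0.93 μm/a
  mass loss = 0.93 μm/a × 8.96 g/cm³ = 8.333 g·m⁻²·a⁻¹
Ordering by g·m⁻²·a⁻¹: zinc (14.5) > copper (8.33)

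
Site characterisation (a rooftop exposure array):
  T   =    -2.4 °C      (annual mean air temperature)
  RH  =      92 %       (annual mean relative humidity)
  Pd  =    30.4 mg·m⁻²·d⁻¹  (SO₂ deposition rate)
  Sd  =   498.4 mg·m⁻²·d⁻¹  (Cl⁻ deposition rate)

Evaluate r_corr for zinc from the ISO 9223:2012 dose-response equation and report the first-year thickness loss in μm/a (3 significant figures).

zinc: temperature factor f = +0.038·(-12.4) = -0.4712
  SO₂ term: 0.0129·30.4^0.44·exp(0.046·92-0.4712) = 2.491
  Sd branch = 0.0175·Sd^0.57·e^(0.008·RH+0.085·T) = 1.027 μm/a
  sum: 2.491 + 1.027 → r_corr = 3.518 μm/a

r_corr = 3.52 μm/a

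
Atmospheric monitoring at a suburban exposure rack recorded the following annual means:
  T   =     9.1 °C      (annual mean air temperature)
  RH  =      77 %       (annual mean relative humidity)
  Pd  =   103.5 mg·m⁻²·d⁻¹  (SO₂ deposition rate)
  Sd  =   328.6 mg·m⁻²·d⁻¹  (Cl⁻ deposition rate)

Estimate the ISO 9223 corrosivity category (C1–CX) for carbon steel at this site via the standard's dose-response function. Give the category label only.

carbon steel: temperature factor f = +0.150·(-0.9) = -0.1350
  Pd branch = 1.77·Pd^0.52·e^(0.02·RH+f) = 80.52 μm/a
  Cl⁻ term: 0.102·328.6^0.62·exp(0.033·77+0.04·9.1) = 67.7
  sum: 80.52 + 67.7 → r_corr = 148.2 μm/a
148 μm/a falls in (80, 200] for carbon steel → category C5

C5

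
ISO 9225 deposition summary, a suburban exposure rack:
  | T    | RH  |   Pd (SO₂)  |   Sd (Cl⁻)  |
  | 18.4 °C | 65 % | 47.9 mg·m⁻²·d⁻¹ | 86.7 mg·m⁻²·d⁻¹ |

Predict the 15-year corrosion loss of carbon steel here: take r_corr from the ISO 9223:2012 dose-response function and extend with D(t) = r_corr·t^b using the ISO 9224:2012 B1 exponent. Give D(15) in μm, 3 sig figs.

D(15) = 246 μm

carbon steel: f(T) = -0.054·(T−10) [T>10 °C] = -0.4536
  Pd branch = 1.77·Pd^0.52·e^(0.02·RH+f) = 30.86 μm/a
  Sd branch = 0.102·Sd^0.62·e^(0.033·RH+0.04·T) = 28.93 μm/a
  sum: 30.86 + 28.93 → r_corr = 59.79 μm/a
Power-law: D(15) = r_corr · 15^0.523
  D(15) = 59.79 × 15^0.523 = 59.79 × 4.122 = 246.4 μm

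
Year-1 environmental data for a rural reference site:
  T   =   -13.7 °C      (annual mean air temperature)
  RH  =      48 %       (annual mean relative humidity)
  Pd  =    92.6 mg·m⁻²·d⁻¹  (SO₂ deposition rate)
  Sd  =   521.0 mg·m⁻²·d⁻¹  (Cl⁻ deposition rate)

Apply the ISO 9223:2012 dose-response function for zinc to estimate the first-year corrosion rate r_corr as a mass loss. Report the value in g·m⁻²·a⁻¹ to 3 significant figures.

r_corr = 4.52 g·m⁻²·a⁻¹

zinc: f(T) = +0.038·(T−10) [T≤10 °C] = -0.9006
  sulphur-dioxide contribution → 0.3497 μm/a
  chloride contribution → 0.2836 μm/a
  ⇒ r_corr(zinc) = 0.6333 μm/a
Convert to mass loss: 0.6333 μm/a × 7.14 g/cm³ = 4.522 g·m⁻²·a⁻¹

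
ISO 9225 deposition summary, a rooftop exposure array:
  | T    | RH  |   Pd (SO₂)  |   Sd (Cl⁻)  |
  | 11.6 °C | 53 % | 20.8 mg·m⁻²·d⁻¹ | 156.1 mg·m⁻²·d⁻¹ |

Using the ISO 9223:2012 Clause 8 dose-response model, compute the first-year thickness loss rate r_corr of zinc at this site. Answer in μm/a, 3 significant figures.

zinc: temperature factor f = -0.071·(1.6) = -0.1136
  sulphur-dioxide contribution → 0.5012 μm/a
  chloride contribution → 1.275 μm/a
  ⇒ r_corr(zinc) = 1.777 μm/a

r_corr = 1.78 μm/a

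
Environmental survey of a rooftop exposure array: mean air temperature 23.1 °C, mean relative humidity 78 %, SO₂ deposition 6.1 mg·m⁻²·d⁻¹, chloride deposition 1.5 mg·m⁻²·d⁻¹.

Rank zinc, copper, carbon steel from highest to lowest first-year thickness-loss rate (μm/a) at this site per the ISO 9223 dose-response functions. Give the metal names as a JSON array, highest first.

zinc: T>10 °C ⇒ hinge -0.071·(23.1−10) = -0.9301
  Pd branch = 0.0129·Pd^0.44·e^(0.046·RH+f) = 0.4078 μm/a
  Sd branch = 0.0175·Sd^0.57·e^(0.008·RH+0.085·T) = 0.2932 μm/a
  r_corr = 0.4078 + 0.2932 = 0.701 μm/a
copper: T>10 °C ⇒ hinge -0.080·(23.1−10) = -1.0480
  Pd branch = 0.0053·Pd^0.26·e^(0.059·RH+f) = 0.2964 μm/a
  Cl⁻ term: 0.01025·1.5^0.27·exp(0.036·78+0.049·23.1) = 0.588
  sum: 0.2964 + 0.588 → r_corr = 0.8844 μm/a
carbon steel: T>10 °C ⇒ hinge -0.054·(23.1−10) = -0.7074
  Pd branch = 1.77·Pd^0.52·e^(0.02·RH+f) = 10.63 μm/a
  Sd branch = 0.102·Sd^0.62·e^(0.033·RH+0.04·T) = 4.334 μm/a
  sum: 10.63 + 4.334 → r_corr = 14.97 μm/a
Ordering by μm/a: carbon steel (15) > copper (0.884) > zinc (0.701)

["carbon steel", "copper", "zinc"]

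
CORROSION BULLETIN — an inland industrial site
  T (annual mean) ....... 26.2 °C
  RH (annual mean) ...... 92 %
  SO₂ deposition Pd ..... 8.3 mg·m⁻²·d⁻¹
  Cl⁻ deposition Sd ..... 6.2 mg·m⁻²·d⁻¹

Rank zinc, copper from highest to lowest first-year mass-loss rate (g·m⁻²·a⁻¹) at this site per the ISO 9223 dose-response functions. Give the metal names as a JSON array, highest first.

["copper", "zinc"]

zinc: f(T) = -0.071·(T−10) [T>10 °C] = -1.1502
  sulphur-dioxide contribution → 0.7135 μm/a
  chloride contribution → 0.9583 μm/a
  ⇒ r_corr(zinc) = 1.672 μm/a
  mass loss = 1.672 μm/a × 7.14 g/cm³ = 11.94 g·m⁻²·a⁻¹
copper: temperature factor f = -0.080·(16.2) = -1.2960
  sulphur-dioxide contribution → 0.5725 μm/a
  chloride contribution → 1.662 μm/a
  ⇒ r_corr(copper) = 2.234 μm/a
  mass loss = 2.234 μm/a × 8.96 g/cm³ = 20.02 g·m⁻²·a⁻¹
Ordering by g·m⁻²·a⁻¹: copper (20) > zinc (11.9)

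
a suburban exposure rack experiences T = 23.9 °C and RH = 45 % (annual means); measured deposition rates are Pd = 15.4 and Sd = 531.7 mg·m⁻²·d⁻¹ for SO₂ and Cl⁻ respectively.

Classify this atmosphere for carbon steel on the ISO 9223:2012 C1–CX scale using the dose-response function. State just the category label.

C4

carbon steel: temperature factor f = -0.054·(13.9) = -0.7506
  Pd branch = 1.77·Pd^0.52·e^(0.02·RH+f) = 8.519 μm/a
  Sd branch = 0.102·Sd^0.62·e^(0.033·RH+0.04·T) = 57.36 μm/a
  r_corr = 8.519 + 57.36 = 65.88 μm/a
65.9 μm/a falls in (50, 80] for carbon steel → category C4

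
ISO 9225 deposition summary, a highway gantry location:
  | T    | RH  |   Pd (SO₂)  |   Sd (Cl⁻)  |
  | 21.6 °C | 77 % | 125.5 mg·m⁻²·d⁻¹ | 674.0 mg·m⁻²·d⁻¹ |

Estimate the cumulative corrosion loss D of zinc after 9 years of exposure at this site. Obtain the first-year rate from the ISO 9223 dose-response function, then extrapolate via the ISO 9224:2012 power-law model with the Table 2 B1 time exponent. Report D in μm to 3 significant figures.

D(9) = 59.4 μm

zinc: temperature factor f = -0.071·(11.6) = -0.8236
  sulphur-dioxide contribution → 1.639 μm/a
  chloride contribution → 8.323 μm/a
  ⇒ r_corr(zinc) = 9.962 μm/a
ISO 9224: D(t) = r_corr · t^b with b = 0.813 (zinc, B1)
  D(9) = 9.962 × 9^0.813 = 9.962 × 5.968 = 59.45 μm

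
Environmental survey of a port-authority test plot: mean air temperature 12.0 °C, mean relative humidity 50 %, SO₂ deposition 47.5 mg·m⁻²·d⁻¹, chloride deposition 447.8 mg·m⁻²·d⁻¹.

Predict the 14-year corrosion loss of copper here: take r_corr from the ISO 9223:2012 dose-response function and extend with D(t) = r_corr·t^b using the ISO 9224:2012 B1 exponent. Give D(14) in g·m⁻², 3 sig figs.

copper: T>10 °C ⇒ hinge -0.080·(12.0−10) = -0.1600
  Pd branch = 0.0053·Pd^0.26·e^(0.059·RH+f) = 0.2354 μm/a
  Sd branch = 0.01025·Sd^0.27·e^(0.036·RH+0.049·T) = 0.5802 μm/a
  sum: 0.2354 + 0.5802 → r_corr = 0.8157 μm/a
Power-law: D(14) = r_corr · 14^0.667
  D(14) = 0.8157 × 14^0.667 = 0.8157 × 5.814 = 4.742 μm
  Mass loss = 4.742 μm × 8.96 g/cm³ = 42.49 g·m⁻²

D(14) = 42.5 g·m⁻²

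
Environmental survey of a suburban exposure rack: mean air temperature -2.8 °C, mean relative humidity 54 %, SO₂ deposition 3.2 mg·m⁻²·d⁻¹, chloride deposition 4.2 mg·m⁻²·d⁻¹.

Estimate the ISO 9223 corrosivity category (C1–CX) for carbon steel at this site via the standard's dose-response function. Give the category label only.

carbon steel: temperature factor f = +0.150·(-12.8) = -1.9200
  sulphur-dioxide contribution → 1.399 μm/a
  chloride contribution → 1.319 μm/a
  total first-year rate 2.718 μm/a
ISO 9223 Table 2 (carbon steel): 1.3 < 2.72 ≤ 25 μm/a ⇒ C2

C2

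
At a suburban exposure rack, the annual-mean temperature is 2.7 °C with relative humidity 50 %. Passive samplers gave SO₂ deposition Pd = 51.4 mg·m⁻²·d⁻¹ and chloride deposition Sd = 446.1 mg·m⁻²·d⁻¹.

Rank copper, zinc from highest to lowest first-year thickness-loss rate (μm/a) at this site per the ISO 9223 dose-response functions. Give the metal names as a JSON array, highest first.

copper: T≤10 °C ⇒ hinge +0.126·(2.7−10) = -0.9198
  Pd branch = 0.0053·Pd^0.26·e^(0.059·RH+f) = 0.1124 μm/a
  Sd branch = 0.01025·Sd^0.27·e^(0.036·RH+0.049·T) = 0.3675 μm/a
  sum: 0.1124 + 0.3675 → r_corr = 0.4799 μm/a
zinc: temperature factor f = +0.038·(-7.3) = -0.2774
  SO₂ term: 0.0129·51.4^0.44·exp(0.046·50-0.2774) = 0.5518
  Cl⁻ term: 0.0175·446.1^0.57·exp(0.008·50+0.085·2.7) = 1.063
  sum: 0.5518 + 1.063 → r_corr = 1.615 μm/a
Ordering by μm/a: zinc (1.62) > copper (0.48)

["zinc", "copper"]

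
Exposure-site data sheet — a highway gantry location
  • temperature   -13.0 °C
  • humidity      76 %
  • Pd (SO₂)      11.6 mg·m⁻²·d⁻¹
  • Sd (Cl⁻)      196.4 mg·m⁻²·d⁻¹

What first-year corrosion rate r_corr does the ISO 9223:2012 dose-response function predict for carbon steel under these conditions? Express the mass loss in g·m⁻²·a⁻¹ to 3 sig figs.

carbon steel: temperature factor f = +0.150·(-23.0) = -3.4500
  SO₂ term: 1.77·11.6^0.52·exp(0.02·76-3.4500) = 0.919
  Sd branch = 0.102·Sd^0.62·e^(0.033·RH+0.04·T) = 19.67 μm/a
  sum: 0.919 + 19.67 → r_corr = 20.59 μm/a
Convert to mass loss: 20.59 μm/a × 7.85 g/cm³ = 161.6 g·m⁻²·a⁻¹

r_corr = 162 g·m⁻²·a⁻¹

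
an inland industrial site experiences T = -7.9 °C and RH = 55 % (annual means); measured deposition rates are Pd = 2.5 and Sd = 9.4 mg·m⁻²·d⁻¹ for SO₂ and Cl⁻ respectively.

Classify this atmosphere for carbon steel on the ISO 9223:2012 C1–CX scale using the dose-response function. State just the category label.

carbon steel: temperature factor f = +0.150·(-17.9) = -2.6850
  sulphur-dioxide contribution → 0.5842 μm/a
  chloride contribution → 1.832 μm/a
  ⇒ r_corr(carbon steel) = 2.416 μm/a
Category bounds: 1.3…25 μm/a bracket r_corr ⇒ C2

C2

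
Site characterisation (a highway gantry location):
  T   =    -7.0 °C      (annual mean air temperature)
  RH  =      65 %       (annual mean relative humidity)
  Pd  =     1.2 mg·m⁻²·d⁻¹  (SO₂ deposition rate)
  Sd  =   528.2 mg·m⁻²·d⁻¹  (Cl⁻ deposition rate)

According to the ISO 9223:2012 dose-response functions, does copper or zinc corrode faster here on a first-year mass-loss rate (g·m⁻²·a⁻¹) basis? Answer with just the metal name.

zinc

copper: temperature factor f = +0.126·(-17.0) = -2.1420
  sulphur-dioxide contribution → 0.03021 μm/a
  chloride contribution → 0.4104 μm/a
  total first-year rate 0.4406 μm/a
  mass loss = 0.4406 μm/a × 8.96 g/cm³ = 3.947 g·m⁻²·a⁻¹
zinc: f(T) = +0.038·(T−10) [T≤10 °C] = -0.6460
  sulphur-dioxide contribution → 0.1457 μm/a
  chloride contribution → 0.5787 μm/a
  ⇒ r_corr(zinc) = 0.7244 μm/a
  mass loss = 0.7244 μm/a × 7.14 g/cm³ = 5.172 g·m⁻²·a⁻¹
Ordering by g·m⁻²·a⁻¹: zinc (5.17) > copper (3.95)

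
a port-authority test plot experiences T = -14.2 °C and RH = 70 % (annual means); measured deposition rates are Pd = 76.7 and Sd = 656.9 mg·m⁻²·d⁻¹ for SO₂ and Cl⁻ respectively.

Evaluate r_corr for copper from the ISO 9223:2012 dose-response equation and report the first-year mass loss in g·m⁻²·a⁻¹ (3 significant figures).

copper: temperature factor f = +0.126·(-24.2) = -3.0492
  Pd branch = 0.0053·Pd^0.26·e^(0.059·RH+f) = 0.04827 μm/a
  Sd branch = 0.01025·Sd^0.27·e^(0.036·RH+0.049·T) = 0.3662 μm/a
  sum: 0.04827 + 0.3662 → r_corr = 0.4144 μm/a
Convert to mass loss: 0.4144 μm/a × 8.96 g/cm³ = 3.713 g·m⁻²·a⁻¹

r_corr = 3.71 g·m⁻²·a⁻¹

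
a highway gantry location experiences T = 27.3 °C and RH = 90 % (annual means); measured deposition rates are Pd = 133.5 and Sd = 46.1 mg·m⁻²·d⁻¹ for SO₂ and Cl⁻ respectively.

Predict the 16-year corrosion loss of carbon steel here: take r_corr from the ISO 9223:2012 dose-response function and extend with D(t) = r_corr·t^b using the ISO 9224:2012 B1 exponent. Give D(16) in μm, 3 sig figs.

carbon steel: temperature factor f = -0.054·(17.3) = -0.9342
  Pd branch = 1.77·Pd^0.52·e^(0.02·RH+f) = 53.61 μm/a
  Sd branch = 0.102·Sd^0.62·e^(0.033·RH+0.04·T) = 63.71 μm/a
  sum: 53.61 + 63.71 → r_corr = 117.3 μm/a
Long-term exponent b (ISO 9224 Table 2, B1) = 0.523
  D(16) = 117.3 × 16^0.523 = 117.3 × 4.263 = 500.2 μm

D(16) = 500 μm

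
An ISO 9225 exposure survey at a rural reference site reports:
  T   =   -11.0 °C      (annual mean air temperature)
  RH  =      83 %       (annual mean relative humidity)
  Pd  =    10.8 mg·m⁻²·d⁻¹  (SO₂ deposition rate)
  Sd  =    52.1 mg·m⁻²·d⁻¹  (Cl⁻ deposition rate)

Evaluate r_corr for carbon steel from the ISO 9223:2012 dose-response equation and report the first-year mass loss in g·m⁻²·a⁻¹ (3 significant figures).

carbon steel: T≤10 °C ⇒ hinge +0.150·(-11.0−10) = -3.1500
  Pd branch = 1.77·Pd^0.52·e^(0.02·RH+f) = 1.375 μm/a
  Sd branch = 0.102·Sd^0.62·e^(0.033·RH+0.04·T) = 11.79 μm/a
  r_corr = 1.375 + 11.79 = 13.16 μm/a
Convert to mass loss: 13.16 μm/a × 7.85 g/cm³ = 103.3 g·m⁻²·a⁻¹

r_corr = 103 g·m⁻²·a⁻¹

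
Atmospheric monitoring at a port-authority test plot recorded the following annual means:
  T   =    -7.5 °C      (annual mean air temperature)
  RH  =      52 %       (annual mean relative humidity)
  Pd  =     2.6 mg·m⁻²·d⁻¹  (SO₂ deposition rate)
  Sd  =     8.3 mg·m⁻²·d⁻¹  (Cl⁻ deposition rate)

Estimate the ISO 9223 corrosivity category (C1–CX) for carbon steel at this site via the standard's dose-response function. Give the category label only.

C2

carbon steel: T≤10 °C ⇒ hinge +0.150·(-7.5−10) = -2.6250
  sulphur-dioxide contribution → 0.5962 μm/a
  chloride contribution → 1.561 μm/a
  total first-year rate 2.157 μm/a
ISO 9223 Table 2 (carbon steel): 1.3 < 2.16 ≤ 25 μm/a ⇒ C2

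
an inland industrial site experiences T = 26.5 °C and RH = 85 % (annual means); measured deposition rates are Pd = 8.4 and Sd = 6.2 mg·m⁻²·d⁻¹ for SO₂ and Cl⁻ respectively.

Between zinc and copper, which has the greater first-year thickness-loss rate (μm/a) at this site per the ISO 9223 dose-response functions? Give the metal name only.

copper

zinc: T>10 °C ⇒ hinge -0.071·(26.5−10) = -1.1715
  sulphur-dioxide contribution → 0.5088 μm/a
  chloride contribution → 0.9295 μm/a
  total first-year rate 1.438 μm/a
copper: T>10 °C ⇒ hinge -0.080·(26.5−10) = -1.3200
  sulphur-dioxide contribution → 0.3709 μm/a
  chloride contribution → 1.311 μm/a
  total first-year rate 1.682 μm/a
Ordering by μm/a: copper (1.68) > zinc (1.44)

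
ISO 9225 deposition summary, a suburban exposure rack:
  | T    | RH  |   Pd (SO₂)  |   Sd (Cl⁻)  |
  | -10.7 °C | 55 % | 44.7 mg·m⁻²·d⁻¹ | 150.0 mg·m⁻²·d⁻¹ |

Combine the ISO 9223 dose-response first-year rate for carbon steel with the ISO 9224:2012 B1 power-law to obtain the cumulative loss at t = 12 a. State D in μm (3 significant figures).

carbon steel: f(T) = +0.150·(T−10) [T≤10 °C] = -3.1050
  SO₂ term: 1.77·44.7^0.52·exp(0.02·55-3.1050) = 1.719
  Sd branch = 0.102·Sd^0.62·e^(0.033·RH+0.04·T) = 9.123 μm/a
  r_corr = 1.719 + 9.123 = 10.84 μm/a
Long-term exponent b (ISO 9224 Table 2, B1) = 0.523
  D(12) = 10.84 × 12^0.523 = 10.84 × 3.668 = 39.77 μm

D(12) = 39.8 μm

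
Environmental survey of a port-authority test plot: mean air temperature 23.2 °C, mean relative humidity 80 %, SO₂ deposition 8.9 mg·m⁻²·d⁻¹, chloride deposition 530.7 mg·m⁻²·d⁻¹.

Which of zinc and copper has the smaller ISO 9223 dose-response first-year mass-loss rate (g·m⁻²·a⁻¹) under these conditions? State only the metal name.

copper

zinc: T>10 °C ⇒ hinge -0.071·(23.2−10) = -0.9372
  SO₂ term: 0.0129·8.9^0.44·exp(0.046·80-0.9372) = 0.5242
  Sd branch = 0.0175·Sd^0.57·e^(0.008·RH+0.085·T) = 8.523 μm/a
  r_corr = 0.5242 + 8.523 = 9.047 μm/a
  mass loss = 9.047 μm/a × 7.14 g/cm³ = 64.6 g·m⁻²·a⁻¹
copper: T>10 °C ⇒ hinge -0.080·(23.2−10) = -1.0560
  SO₂ term: 0.0053·8.9^0.26·exp(0.059·80-1.0560) = 0.3651
  Sd branch = 0.01025·Sd^0.27·e^(0.036·RH+0.049·T) = 3.097 μm/a
  r_corr = 0.3651 + 3.097 = 3.462 μm/a
  mass loss = 3.462 μm/a × 8.96 g/cm³ = 31.02 g·m⁻²·a⁻¹
Ordering by g·m⁻²·a⁻¹: zinc (64.6) > copper (31)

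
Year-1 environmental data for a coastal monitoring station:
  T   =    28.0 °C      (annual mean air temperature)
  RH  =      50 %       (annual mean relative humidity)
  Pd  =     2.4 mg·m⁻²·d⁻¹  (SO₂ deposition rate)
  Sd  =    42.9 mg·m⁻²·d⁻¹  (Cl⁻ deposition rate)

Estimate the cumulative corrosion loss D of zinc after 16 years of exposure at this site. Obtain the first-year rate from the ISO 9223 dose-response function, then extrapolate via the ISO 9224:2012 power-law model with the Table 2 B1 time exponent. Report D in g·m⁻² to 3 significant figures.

D(16) = 167 g·m⁻²

zinc: f(T) = -0.071·(T−10) [T>10 °C] = -1.2780
  SO₂ term: 0.0129·2.4^0.44·exp(0.046·50-1.2780) = 0.05269
  Cl⁻ term: 0.0175·42.9^0.57·exp(0.008·50+0.085·28.0) = 2.404
  r_corr = 0.05269 + 2.404 = 2.456 μm/a
ISO 9224: D(t) = r_corr · t^b with b = 0.813 (zinc, B1)
  D(16) = 2.456 × 16^0.813 = 2.456 × 9.527 = 23.4 μm
  Mass loss = 23.4 μm × 7.14 g/cm³ = 167.1 g·m⁻²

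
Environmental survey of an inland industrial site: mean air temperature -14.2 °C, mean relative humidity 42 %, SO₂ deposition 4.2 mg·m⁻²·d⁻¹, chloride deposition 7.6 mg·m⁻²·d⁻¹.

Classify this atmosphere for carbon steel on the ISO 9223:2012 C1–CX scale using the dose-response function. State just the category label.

C1

carbon steel: temperature factor f = +0.150·(-24.2) = -3.6300
  SO₂ term: 1.77·4.2^0.52·exp(0.02·42-3.6300) = 0.2293
  Cl⁻ term: 0.102·7.6^0.62·exp(0.033·42+0.04·-14.2) = 0.8128
  r_corr = 0.2293 + 0.8128 = 1.042 μm/a
1.04 μm/a falls in (0, 1.3] for carbon steel → category C1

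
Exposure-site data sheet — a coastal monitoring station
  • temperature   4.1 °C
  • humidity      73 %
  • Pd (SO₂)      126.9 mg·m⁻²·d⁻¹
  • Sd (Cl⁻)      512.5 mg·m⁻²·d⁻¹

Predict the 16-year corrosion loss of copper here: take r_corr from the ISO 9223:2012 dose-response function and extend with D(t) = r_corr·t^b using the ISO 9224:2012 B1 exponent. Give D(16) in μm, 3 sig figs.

D(16) = 10.1 μm

copper: T≤10 °C ⇒ hinge +0.126·(4.1−10) = -0.7434
  SO₂ term: 0.0053·126.9^0.26·exp(0.059·73-0.7434) = 0.6589
  Sd branch = 0.01025·Sd^0.27·e^(0.036·RH+0.049·T) = 0.9352 μm/a
  sum: 0.6589 + 0.9352 → r_corr = 1.594 μm/a
ISO 9224: D(t) = r_corr · t^b with b = 0.667 (copper, B1)
  D(16) = 1.594 × 16^0.667 = 1.594 × 6.355 = 10.13 μm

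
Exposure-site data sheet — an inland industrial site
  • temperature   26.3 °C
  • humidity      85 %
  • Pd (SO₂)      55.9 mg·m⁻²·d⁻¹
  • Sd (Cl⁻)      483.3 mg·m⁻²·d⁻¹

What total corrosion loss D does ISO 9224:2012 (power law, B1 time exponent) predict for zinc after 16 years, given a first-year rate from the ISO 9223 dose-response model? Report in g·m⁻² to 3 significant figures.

D(16) = 825 g·m⁻²

zinc: temperature factor f = -0.071·(16.3) = -1.1573
  Pd branch = 0.0129·Pd^0.44·e^(0.046·RH+f) = 1.188 μm/a
  Sd branch = 0.0175·Sd^0.57·e^(0.008·RH+0.085·T) = 10.95 μm/a
  r_corr = 1.188 + 10.95 = 12.13 μm/a
Power-law: D(16) = r_corr · 16^0.813
  D(16) = 12.13 × 16^0.813 = 12.13 × 9.527 = 115.6 μm
  Mass loss = 115.6 μm × 7.14 g/cm³ = 825.3 g·m⁻²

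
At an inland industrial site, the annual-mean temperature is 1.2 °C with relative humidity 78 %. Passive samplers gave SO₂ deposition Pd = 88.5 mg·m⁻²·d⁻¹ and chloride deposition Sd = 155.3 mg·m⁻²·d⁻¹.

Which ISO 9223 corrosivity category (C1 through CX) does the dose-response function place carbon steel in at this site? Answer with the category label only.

carbon steel: f(T) = +0.150·(T−10) [T≤10 °C] = -1.3200
  sulphur-dioxide contribution → 23.15 μm/a
  chloride contribution → 32.05 μm/a
  ⇒ r_corr(carbon steel) = 55.2 μm/a
ISO 9223 Table 2 (carbon steel): 50 < 55.2 ≤ 80 μm/a ⇒ C4

C4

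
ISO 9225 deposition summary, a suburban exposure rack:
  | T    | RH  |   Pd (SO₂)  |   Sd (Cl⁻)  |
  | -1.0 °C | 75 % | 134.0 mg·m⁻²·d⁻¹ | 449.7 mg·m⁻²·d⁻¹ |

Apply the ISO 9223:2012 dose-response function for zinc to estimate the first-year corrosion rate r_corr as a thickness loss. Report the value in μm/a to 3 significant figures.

r_corr = 3.26 μm/a

zinc: f(T) = +0.038·(T−10) [T≤10 °C] = -0.4180
  SO₂ term: 0.0129·134.0^0.44·exp(0.046·75-0.4180) = 2.308
  Cl⁻ term: 0.0175·449.7^0.57·exp(0.008·75+0.085·-1.0) = 0.9525
  sum: 2.308 + 0.9525 → r_corr = 3.261 μm/a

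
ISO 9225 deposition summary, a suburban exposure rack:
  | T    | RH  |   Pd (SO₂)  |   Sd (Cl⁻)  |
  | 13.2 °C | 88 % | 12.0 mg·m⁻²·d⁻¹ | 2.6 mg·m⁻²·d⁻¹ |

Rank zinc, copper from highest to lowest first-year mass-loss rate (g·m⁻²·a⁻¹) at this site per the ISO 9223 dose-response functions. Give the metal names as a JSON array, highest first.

["copper", "zinc"]

zinc: T>10 °C ⇒ hinge -0.071·(13.2−10) = -0.2272
  Pd branch = 0.0129·Pd^0.44·e^(0.046·RH+f) = 1.757 μm/a
  Cl⁻ term: 0.0175·2.6^0.57·exp(0.008·88+0.085·13.2) = 0.1873
  r_corr = 1.757 + 0.1873 = 1.944 μm/a
  mass loss = 1.944 μm/a × 7.14 g/cm³ = 13.88 g·m⁻²·a⁻¹
copper: f(T) = -0.080·(T−10) [T>10 °C] = -0.2560
  SO₂ term: 0.0053·12.0^0.26·exp(0.059·88-0.2560) = 1.408
  Sd branch = 0.01025·Sd^0.27·e^(0.036·RH+0.049·T) = 0.6019 μm/a
  r_corr = 1.408 + 0.6019 = 2.01 μm/a
  mass loss = 2.01 μm/a × 8.96 g/cm³ = 18.01 g·m⁻²·a⁻¹
Ordering by g·m⁻²·a⁻¹: copper (18) > zinc (13.9)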